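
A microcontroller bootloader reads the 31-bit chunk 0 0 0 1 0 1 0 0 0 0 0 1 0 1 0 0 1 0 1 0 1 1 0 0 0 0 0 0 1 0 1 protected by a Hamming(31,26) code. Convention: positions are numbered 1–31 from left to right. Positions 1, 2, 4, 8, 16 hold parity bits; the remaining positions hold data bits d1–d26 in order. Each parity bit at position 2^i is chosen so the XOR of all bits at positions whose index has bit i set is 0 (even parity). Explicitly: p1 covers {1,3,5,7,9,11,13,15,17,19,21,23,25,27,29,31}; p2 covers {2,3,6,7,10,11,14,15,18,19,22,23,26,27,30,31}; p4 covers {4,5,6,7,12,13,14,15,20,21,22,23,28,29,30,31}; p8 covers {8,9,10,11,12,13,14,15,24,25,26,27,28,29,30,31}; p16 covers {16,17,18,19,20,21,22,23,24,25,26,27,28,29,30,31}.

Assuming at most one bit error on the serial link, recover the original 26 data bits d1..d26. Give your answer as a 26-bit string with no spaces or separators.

s1 (pos 1,3,5,7,9,11,13,15,17,19,21,23,25,27,29,31): 0⊕0⊕0⊕0⊕0⊕0⊕0⊕0⊕1⊕1⊕1⊕0⊕0⊕0⊕1⊕1 = 1
s2 (pos 2,3,6,7,10,11,14,15,18,19,22,23,26,27,30,31): 0⊕0⊕1⊕0⊕0⊕0⊕1⊕0⊕0⊕1⊕1⊕0⊕0⊕0⊕0⊕1 = 1
s4 (pos 4,5,6,7,12,13,14,15,20,21,22,23,28,29,30,31): 1⊕0⊕1⊕0⊕1⊕0⊕1⊕0⊕0⊕1⊕1⊕0⊕0⊕1⊕0⊕1 = 0
s8 (pos 8,9,10,11,12,13,14,15,24,25,26,27,28,29,30,31): 0⊕0⊕0⊕0⊕1⊕0⊕1⊕0⊕0⊕0⊕0⊕0⊕0⊕1⊕0⊕1 = 0
s16 (pos 16,17,18,19,20,21,22,23,24,25,26,27,28,29,30,31): 0⊕1⊕0⊕1⊕0⊕1⊕1⊕0⊕0⊕0⊕0⊕0⊕0⊕1⊕0⊕1 = 0
Syndrome s16…s1 = 00011 → error at position 3.
Flip position 3: 0001010000010100101011000000101 → 0011010000010100101011000000101
Read data bits from positions 3,5,6,7,9,10,11,12,13,14,15,17,18,19,20,21,22,23,24,25,26,27,28,29,30,31: 10100001010101011000000101

10100001010101011000000101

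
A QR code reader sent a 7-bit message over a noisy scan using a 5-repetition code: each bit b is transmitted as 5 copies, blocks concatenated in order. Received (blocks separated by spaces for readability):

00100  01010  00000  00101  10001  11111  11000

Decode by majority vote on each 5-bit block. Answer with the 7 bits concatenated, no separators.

0000010

Block 1 (00100): 1 one → 0
Block 2 (01010): 2 ones → 0
Block 3 (00000): 0 ones → 0
Block 4 (00101): 2 ones → 0
Block 5 (10001): 2 ones → 0
Block 6 (11111): 5 ones → 1
Block 7 (11000): 2 ones → 0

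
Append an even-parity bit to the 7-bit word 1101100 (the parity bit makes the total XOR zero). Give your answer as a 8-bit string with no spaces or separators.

11011000

XOR of the 7 data bits: 1⊕1⊕0⊕1⊕1⊕0⊕0 = 0
Parity bit = 0 (so all 8 bits XOR to 0).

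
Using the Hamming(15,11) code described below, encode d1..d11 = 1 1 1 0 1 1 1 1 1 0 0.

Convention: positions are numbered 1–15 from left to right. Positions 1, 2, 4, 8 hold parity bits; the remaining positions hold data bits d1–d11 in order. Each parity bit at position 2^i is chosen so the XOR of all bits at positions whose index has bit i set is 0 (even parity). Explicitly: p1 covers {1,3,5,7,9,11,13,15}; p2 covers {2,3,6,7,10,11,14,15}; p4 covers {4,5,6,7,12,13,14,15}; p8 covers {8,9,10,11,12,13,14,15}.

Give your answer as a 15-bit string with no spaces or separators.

Place data at non-parity positions: p1 p2 1 p4 1 1 0 p8 1 1 1 1 1 0 0
p1 (pos 1,3,5,7,9,11,13,15): XOR of data positions = 1⊕1⊕0⊕1⊕1⊕1⊕0 = 1
p2 (pos 2,3,6,7,10,11,14,15): XOR of data positions = 1⊕1⊕0⊕1⊕1⊕0⊕0 = 0
p4 (pos 4,5,6,7,12,13,14,15): XOR of data positions = 1⊕1⊕0⊕1⊕1⊕0⊕0 = 0
p8 (pos 8,9,10,11,12,13,14,15): XOR of data positions = 1⊕1⊕1⊕1⊕1⊕0⊕0 = 1
Codeword: 101011011111100

101011011111100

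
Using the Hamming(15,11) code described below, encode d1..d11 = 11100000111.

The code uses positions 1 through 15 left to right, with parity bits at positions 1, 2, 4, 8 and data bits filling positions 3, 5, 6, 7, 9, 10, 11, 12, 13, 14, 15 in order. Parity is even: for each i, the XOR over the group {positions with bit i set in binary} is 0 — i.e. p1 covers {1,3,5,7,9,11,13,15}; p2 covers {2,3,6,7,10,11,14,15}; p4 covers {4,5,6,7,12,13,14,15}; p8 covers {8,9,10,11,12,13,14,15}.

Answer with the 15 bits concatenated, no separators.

001111010000111

Place data at non-parity positions: p1 p2 1 p4 1 1 0 p8 0 0 0 0 1 1 1
p1 (pos 1,3,5,7,9,11,13,15): XOR of data positions = 1⊕1⊕0⊕0⊕0⊕1⊕1 = 0
p2 (pos 2,3,6,7,10,11,14,15): XOR of data positions = 1⊕1⊕0⊕0⊕0⊕1⊕1 = 0
p4 (pos 4,5,6,7,12,13,14,15): XOR of data positions = 1⊕1⊕0⊕0⊕1⊕1⊕1 = 1
p8 (pos 8,9,10,11,12,13,14,15): XOR of data positions = 0⊕0⊕0⊕0⊕1⊕1⊕1 = 1
Codeword: 001111010000111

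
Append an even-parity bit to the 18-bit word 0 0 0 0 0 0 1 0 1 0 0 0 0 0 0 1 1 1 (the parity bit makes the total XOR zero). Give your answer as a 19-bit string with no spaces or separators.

0000001010000001111

XOR of the 18 data bits: 0⊕0⊕0⊕0⊕0⊕0⊕1⊕0⊕1⊕0⊕0⊕0⊕0⊕0⊕0⊕1⊕1⊕1 = 1
Parity bit = 1 (so all 19 bits XOR to 0).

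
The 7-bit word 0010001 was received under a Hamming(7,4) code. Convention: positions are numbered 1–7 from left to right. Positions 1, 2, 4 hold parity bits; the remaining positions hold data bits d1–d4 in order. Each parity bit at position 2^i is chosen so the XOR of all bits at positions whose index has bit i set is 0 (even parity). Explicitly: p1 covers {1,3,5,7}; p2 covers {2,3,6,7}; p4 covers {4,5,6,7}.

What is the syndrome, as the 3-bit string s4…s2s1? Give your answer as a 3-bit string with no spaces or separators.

s1 (pos 1,3,5,7): 0⊕1⊕0⊕1 = 0
s2 (pos 2,3,6,7): 0⊕1⊕0⊕1 = 0
s4 (pos 4,5,6,7): 0⊕0⊕0⊕1 = 1
Syndrome s4…s1 = 100 → error at position 4.

100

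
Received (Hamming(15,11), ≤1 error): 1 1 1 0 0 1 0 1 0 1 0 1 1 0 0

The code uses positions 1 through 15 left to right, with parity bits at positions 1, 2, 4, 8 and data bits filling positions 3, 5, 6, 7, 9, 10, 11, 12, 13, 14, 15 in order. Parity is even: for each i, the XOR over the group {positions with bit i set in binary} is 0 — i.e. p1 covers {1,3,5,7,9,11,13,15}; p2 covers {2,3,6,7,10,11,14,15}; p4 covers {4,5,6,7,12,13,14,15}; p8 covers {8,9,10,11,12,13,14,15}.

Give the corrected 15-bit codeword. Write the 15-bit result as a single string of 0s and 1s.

111011010101100

s1 (pos 1,3,5,7,9,11,13,15): 1⊕1⊕0⊕0⊕0⊕0⊕1⊕0 = 1
s2 (pos 2,3,6,7,10,11,14,15): 1⊕1⊕1⊕0⊕1⊕0⊕0⊕0 = 0
s4 (pos 4,5,6,7,12,13,14,15): 0⊕0⊕1⊕0⊕1⊕1⊕0⊕0 = 1
s8 (pos 8,9,10,11,12,13,14,15): 1⊕0⊕1⊕0⊕1⊕1⊕0⊕0 = 0
Syndrome s8…s1 = 0101 → error at position 5.
Flip position 5: 111001010101100 → 111011010101100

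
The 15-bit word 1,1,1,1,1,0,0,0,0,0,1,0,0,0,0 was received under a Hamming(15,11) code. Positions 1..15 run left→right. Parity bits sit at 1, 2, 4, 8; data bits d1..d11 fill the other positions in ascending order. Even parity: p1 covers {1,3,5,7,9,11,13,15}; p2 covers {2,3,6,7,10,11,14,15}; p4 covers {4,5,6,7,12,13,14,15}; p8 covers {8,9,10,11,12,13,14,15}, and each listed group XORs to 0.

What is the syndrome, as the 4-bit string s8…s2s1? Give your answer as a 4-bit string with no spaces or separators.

s1 (pos 1,3,5,7,9,11,13,15): 1⊕1⊕1⊕0⊕0⊕1⊕0⊕0 = 0
s2 (pos 2,3,6,7,10,11,14,15): 1⊕1⊕0⊕0⊕0⊕1⊕0⊕0 = 1
s4 (pos 4,5,6,7,12,13,14,15): 1⊕1⊕0⊕0⊕0⊕0⊕0⊕0 = 0
s8 (pos 8,9,10,11,12,13,14,15): 0⊕0⊕0⊕1⊕0⊕0⊕0⊕0 = 1
Syndrome s8…s1 = 1010 → error at position 10.

1010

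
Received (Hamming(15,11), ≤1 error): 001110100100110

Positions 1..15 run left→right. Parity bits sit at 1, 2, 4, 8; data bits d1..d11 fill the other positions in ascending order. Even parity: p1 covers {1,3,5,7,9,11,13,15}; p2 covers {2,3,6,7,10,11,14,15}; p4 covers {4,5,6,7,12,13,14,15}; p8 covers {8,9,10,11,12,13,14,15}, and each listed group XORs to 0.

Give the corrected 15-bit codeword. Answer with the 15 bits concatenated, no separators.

s1 (pos 1,3,5,7,9,11,13,15): 0⊕1⊕1⊕1⊕0⊕0⊕1⊕0 = 0
s2 (pos 2,3,6,7,10,11,14,15): 0⊕1⊕0⊕1⊕1⊕0⊕1⊕0 = 0
s4 (pos 4,5,6,7,12,13,14,15): 1⊕1⊕0⊕1⊕0⊕1⊕1⊕0 = 1
s8 (pos 8,9,10,11,12,13,14,15): 0⊕0⊕1⊕0⊕0⊕1⊕1⊕0 = 1
Syndrome s8…s1 = 1100 → error at position 12.
Flip position 12: 001110100100110 → 001110100101110

001110100101110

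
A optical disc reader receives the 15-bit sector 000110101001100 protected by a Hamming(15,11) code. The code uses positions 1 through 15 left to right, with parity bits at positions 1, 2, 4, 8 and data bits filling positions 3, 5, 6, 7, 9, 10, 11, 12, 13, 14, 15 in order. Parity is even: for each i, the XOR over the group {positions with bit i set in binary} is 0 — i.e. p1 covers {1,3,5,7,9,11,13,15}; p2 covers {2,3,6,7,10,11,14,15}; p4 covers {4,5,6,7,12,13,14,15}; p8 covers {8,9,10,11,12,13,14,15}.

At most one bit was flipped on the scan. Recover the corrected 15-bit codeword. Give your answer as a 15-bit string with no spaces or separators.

s1 (pos 1,3,5,7,9,11,13,15): 0⊕0⊕1⊕1⊕1⊕0⊕1⊕0 = 0
s2 (pos 2,3,6,7,10,11,14,15): 0⊕0⊕0⊕1⊕0⊕0⊕0⊕0 = 1
s4 (pos 4,5,6,7,12,13,14,15): 1⊕1⊕0⊕1⊕1⊕1⊕0⊕0 = 1
s8 (pos 8,9,10,11,12,13,14,15): 0⊕1⊕0⊕0⊕1⊕1⊕0⊕0 = 1
Syndrome s8…s1 = 1110 → error at position 14.
Flip position 14: 000110101001100 → 000110101001110

000110101001110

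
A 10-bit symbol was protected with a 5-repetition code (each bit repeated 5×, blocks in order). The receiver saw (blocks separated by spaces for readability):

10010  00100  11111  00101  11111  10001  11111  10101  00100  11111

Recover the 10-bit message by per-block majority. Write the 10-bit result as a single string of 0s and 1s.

0010101101

Block 1 (10010): 2 ones → 0
Block 2 (00100): 1 one → 0
Block 3 (11111): 5 ones → 1
Block 4 (00101): 2 ones → 0
Block 5 (11111): 5 ones → 1
Block 6 (10001): 2 ones → 0
Block 7 (11111): 5 ones → 1
Block 8 (10101): 3 ones → 1
Block 9 (00100): 1 one → 0
Block 10 (11111): 5 ones → 1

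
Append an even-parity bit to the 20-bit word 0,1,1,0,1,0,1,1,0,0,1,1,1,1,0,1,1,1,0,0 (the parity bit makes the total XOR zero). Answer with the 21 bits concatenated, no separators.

XOR of the 20 data bits: 0⊕1⊕1⊕0⊕1⊕0⊕1⊕1⊕0⊕0⊕1⊕1⊕1⊕1⊕0⊕1⊕1⊕1⊕0⊕0 = 0
Parity bit = 0 (so all 21 bits XOR to 0).

011010110011110111000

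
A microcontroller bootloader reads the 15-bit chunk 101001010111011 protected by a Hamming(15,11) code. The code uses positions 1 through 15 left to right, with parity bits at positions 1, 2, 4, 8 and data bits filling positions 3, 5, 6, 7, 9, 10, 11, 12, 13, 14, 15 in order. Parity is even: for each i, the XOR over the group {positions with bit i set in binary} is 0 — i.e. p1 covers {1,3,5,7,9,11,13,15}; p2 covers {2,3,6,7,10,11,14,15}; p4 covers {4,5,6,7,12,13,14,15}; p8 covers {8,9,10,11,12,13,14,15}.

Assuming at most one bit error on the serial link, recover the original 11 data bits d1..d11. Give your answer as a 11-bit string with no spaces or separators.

s1 (pos 1,3,5,7,9,11,13,15): 1⊕1⊕0⊕0⊕0⊕1⊕0⊕1 = 0
s2 (pos 2,3,6,7,10,11,14,15): 0⊕1⊕1⊕0⊕1⊕1⊕1⊕1 = 0
s4 (pos 4,5,6,7,12,13,14,15): 0⊕0⊕1⊕0⊕1⊕0⊕1⊕1 = 0
s8 (pos 8,9,10,11,12,13,14,15): 1⊕0⊕1⊕1⊕1⊕0⊕1⊕1 = 0
Syndrome s8…s1 = 0000 → no error.
Read data bits from positions 3,5,6,7,9,10,11,12,13,14,15: 10100111011

10100111011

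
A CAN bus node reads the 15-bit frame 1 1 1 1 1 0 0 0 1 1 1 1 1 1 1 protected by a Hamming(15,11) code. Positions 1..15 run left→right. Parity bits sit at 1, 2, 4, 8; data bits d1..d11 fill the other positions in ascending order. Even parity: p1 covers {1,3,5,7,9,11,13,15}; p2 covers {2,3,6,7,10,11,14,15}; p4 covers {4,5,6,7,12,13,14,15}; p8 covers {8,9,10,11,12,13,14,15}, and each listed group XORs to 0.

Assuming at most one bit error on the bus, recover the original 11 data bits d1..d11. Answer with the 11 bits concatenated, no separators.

s1 (pos 1,3,5,7,9,11,13,15): 1⊕1⊕1⊕0⊕1⊕1⊕1⊕1 = 1
s2 (pos 2,3,6,7,10,11,14,15): 1⊕1⊕0⊕0⊕1⊕1⊕1⊕1 = 0
s4 (pos 4,5,6,7,12,13,14,15): 1⊕1⊕0⊕0⊕1⊕1⊕1⊕1 = 0
s8 (pos 8,9,10,11,12,13,14,15): 0⊕1⊕1⊕1⊕1⊕1⊕1⊕1 = 1
Syndrome s8…s1 = 1001 → error at position 9.
Flip position 9: 111110001111111 → 111110000111111
Read data bits from positions 3,5,6,7,9,10,11,12,13,14,15: 11000111111

11000111111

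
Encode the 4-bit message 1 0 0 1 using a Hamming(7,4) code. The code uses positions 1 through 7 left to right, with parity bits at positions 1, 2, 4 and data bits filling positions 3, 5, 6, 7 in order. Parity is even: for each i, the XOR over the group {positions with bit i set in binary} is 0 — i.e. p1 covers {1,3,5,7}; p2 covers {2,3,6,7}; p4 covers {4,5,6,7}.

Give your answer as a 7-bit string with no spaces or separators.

Place data at non-parity positions: p1 p2 1 p4 0 0 1
p1 (pos 1,3,5,7): XOR of data positions = 1⊕0⊕1 = 0
p2 (pos 2,3,6,7): XOR of data positions = 1⊕0⊕1 = 0
p4 (pos 4,5,6,7): XOR of data positions = 0⊕0⊕1 = 1
Codeword: 0011001

0011001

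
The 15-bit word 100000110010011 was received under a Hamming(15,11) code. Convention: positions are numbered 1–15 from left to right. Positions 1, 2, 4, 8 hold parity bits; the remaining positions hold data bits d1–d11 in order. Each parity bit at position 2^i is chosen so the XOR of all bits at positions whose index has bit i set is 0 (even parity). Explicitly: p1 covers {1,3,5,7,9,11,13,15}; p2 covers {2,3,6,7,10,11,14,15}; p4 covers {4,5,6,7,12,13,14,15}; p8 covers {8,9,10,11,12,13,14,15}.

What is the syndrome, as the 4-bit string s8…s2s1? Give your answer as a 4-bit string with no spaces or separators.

s1 (pos 1,3,5,7,9,11,13,15): 1⊕0⊕0⊕1⊕0⊕1⊕0⊕1 = 0
s2 (pos 2,3,6,7,10,11,14,15): 0⊕0⊕0⊕1⊕0⊕1⊕1⊕1 = 0
s4 (pos 4,5,6,7,12,13,14,15): 0⊕0⊕0⊕1⊕0⊕0⊕1⊕1 = 1
s8 (pos 8,9,10,11,12,13,14,15): 1⊕0⊕0⊕1⊕0⊕0⊕1⊕1 = 0
Syndrome s8…s1 = 0100 → error at position 4.

0100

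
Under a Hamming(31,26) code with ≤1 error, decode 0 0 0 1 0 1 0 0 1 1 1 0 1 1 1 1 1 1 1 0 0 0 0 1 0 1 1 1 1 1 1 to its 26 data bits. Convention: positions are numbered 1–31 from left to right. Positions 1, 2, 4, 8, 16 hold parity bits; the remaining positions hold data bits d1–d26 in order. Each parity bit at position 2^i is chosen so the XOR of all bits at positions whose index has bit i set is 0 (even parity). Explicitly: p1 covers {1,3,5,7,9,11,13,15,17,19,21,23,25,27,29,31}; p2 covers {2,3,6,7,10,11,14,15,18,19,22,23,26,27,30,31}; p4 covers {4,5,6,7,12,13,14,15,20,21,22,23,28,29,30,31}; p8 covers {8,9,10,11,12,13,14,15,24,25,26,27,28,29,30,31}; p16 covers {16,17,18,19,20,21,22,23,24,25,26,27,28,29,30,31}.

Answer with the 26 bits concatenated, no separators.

00101110111111000010111110

s1 (pos 1,3,5,7,9,11,13,15,17,19,21,23,25,27,29,31): 0⊕0⊕0⊕0⊕1⊕1⊕1⊕1⊕1⊕1⊕0⊕0⊕0⊕1⊕1⊕1 = 1
s2 (pos 2,3,6,7,10,11,14,15,18,19,22,23,26,27,30,31): 0⊕0⊕1⊕0⊕1⊕1⊕1⊕1⊕1⊕1⊕0⊕0⊕1⊕1⊕1⊕1 = 1
s4 (pos 4,5,6,7,12,13,14,15,20,21,22,23,28,29,30,31): 1⊕0⊕1⊕0⊕0⊕1⊕1⊕1⊕0⊕0⊕0⊕0⊕1⊕1⊕1⊕1 = 1
s8 (pos 8,9,10,11,12,13,14,15,24,25,26,27,28,29,30,31): 0⊕1⊕1⊕1⊕0⊕1⊕1⊕1⊕1⊕0⊕1⊕1⊕1⊕1⊕1⊕1 = 1
s16 (pos 16,17,18,19,20,21,22,23,24,25,26,27,28,29,30,31): 1⊕1⊕1⊕1⊕0⊕0⊕0⊕0⊕1⊕0⊕1⊕1⊕1⊕1⊕1⊕1 = 1
Syndrome s16…s1 = 11111 → error at position 31.
Flip position 31: 0001010011101111111000010111111 → 0001010011101111111000010111110
Read data bits from positions 3,5,6,7,9,10,11,12,13,14,15,17,18,19,20,21,22,23,24,25,26,27,28,29,30,31: 00101110111111000010111110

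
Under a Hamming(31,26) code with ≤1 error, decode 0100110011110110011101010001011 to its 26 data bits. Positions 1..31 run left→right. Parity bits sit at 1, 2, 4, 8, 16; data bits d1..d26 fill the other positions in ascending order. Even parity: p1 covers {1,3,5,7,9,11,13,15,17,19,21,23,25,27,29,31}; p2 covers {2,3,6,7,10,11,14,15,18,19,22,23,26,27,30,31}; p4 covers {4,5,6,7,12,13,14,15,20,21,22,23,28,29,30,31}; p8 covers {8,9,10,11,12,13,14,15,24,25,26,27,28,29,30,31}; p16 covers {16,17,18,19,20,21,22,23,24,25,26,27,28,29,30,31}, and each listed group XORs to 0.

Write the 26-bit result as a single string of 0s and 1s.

s1 (pos 1,3,5,7,9,11,13,15,17,19,21,23,25,27,29,31): 0⊕0⊕1⊕0⊕1⊕1⊕0⊕1⊕0⊕1⊕0⊕0⊕0⊕0⊕0⊕1 = 0
s2 (pos 2,3,6,7,10,11,14,15,18,19,22,23,26,27,30,31): 1⊕0⊕1⊕0⊕1⊕1⊕1⊕1⊕1⊕1⊕1⊕0⊕0⊕0⊕1⊕1 = 1
s4 (pos 4,5,6,7,12,13,14,15,20,21,22,23,28,29,30,31): 0⊕1⊕1⊕0⊕1⊕0⊕1⊕1⊕1⊕0⊕1⊕0⊕1⊕0⊕1⊕1 = 0
s8 (pos 8,9,10,11,12,13,14,15,24,25,26,27,28,29,30,31): 0⊕1⊕1⊕1⊕1⊕0⊕1⊕1⊕1⊕0⊕0⊕0⊕1⊕0⊕1⊕1 = 0
s16 (pos 16,17,18,19,20,21,22,23,24,25,26,27,28,29,30,31): 0⊕0⊕1⊕1⊕1⊕0⊕1⊕0⊕1⊕0⊕0⊕0⊕1⊕0⊕1⊕1 = 0
Syndrome s16…s1 = 00010 → error at position 2.
Flip position 2: 0100110011110110011101010001011 → 0000110011110110011101010001011
Read data bits from positions 3,5,6,7,9,10,11,12,13,14,15,17,18,19,20,21,22,23,24,25,26,27,28,29,30,31: 01101111011011101010001011

01101111011011101010001011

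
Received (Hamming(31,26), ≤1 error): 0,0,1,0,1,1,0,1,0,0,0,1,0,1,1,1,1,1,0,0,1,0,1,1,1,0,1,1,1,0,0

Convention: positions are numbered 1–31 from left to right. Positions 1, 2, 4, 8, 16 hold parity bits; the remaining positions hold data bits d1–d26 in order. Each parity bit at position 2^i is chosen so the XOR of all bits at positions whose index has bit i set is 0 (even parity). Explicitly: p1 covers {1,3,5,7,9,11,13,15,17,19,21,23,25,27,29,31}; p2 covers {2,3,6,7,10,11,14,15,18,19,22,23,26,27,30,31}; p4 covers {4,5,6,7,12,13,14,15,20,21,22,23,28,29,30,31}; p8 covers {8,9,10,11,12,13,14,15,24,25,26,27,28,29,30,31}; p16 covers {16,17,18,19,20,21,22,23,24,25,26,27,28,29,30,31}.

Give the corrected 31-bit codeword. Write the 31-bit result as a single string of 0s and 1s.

0010110100010101110010111011100

s1 (pos 1,3,5,7,9,11,13,15,17,19,21,23,25,27,29,31): 0⊕1⊕1⊕0⊕0⊕0⊕0⊕1⊕1⊕0⊕1⊕1⊕1⊕1⊕1⊕0 = 1
s2 (pos 2,3,6,7,10,11,14,15,18,19,22,23,26,27,30,31): 0⊕1⊕1⊕0⊕0⊕0⊕1⊕1⊕1⊕0⊕0⊕1⊕0⊕1⊕0⊕0 = 1
s4 (pos 4,5,6,7,12,13,14,15,20,21,22,23,28,29,30,31): 0⊕1⊕1⊕0⊕1⊕0⊕1⊕1⊕0⊕1⊕0⊕1⊕1⊕1⊕0⊕0 = 1
s8 (pos 8,9,10,11,12,13,14,15,24,25,26,27,28,29,30,31): 1⊕0⊕0⊕0⊕1⊕0⊕1⊕1⊕1⊕1⊕0⊕1⊕1⊕1⊕0⊕0 = 1
s16 (pos 16,17,18,19,20,21,22,23,24,25,26,27,28,29,30,31): 1⊕1⊕1⊕0⊕0⊕1⊕0⊕1⊕1⊕1⊕0⊕1⊕1⊕1⊕0⊕0 = 0
Syndrome s16…s1 = 01111 → error at position 15.
Flip position 15: 0010110100010111110010111011100 → 0010110100010101110010111011100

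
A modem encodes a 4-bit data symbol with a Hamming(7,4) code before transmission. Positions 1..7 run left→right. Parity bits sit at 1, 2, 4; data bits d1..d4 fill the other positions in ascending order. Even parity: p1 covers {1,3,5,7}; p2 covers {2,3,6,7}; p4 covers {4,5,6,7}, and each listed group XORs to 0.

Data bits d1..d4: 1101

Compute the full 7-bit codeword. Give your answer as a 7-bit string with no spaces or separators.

1010101

Place data at non-parity positions: p1 p2 1 p4 1 0 1
p1 (pos 1,3,5,7): XOR of data positions = 1⊕1⊕1 = 1
p2 (pos 2,3,6,7): XOR of data positions = 1⊕0⊕1 = 0
p4 (pos 4,5,6,7): XOR of data positions = 1⊕0⊕1 = 0
Codeword: 1010101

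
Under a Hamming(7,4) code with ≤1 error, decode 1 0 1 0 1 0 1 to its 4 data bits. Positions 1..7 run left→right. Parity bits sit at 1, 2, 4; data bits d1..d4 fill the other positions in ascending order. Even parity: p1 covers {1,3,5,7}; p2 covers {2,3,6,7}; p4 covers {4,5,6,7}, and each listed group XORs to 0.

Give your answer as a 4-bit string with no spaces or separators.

1101

s1 (pos 1,3,5,7): 1⊕1⊕1⊕1 = 0
s2 (pos 2,3,6,7): 0⊕1⊕0⊕1 = 0
s4 (pos 4,5,6,7): 0⊕1⊕0⊕1 = 0
Syndrome s4…s1 = 000 → no error.
Read data bits from positions 3,5,6,7: 1101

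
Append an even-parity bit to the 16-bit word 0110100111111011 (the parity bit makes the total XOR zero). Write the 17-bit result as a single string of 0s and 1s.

01101001111110111

XOR of the 16 data bits: 0⊕1⊕1⊕0⊕1⊕0⊕0⊕1⊕1⊕1⊕1⊕1⊕1⊕0⊕1⊕1 = 1
Parity bit = 1 (so all 17 bits XOR to 0).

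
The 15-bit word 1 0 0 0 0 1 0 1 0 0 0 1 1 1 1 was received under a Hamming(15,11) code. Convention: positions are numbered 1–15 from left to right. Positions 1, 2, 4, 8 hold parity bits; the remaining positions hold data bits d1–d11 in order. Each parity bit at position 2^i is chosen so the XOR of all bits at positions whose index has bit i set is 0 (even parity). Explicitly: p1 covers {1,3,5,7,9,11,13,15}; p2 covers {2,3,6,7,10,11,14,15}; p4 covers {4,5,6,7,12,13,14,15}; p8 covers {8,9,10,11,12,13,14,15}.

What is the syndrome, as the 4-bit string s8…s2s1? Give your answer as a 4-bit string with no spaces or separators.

1111

s1 (pos 1,3,5,7,9,11,13,15): 1⊕0⊕0⊕0⊕0⊕0⊕1⊕1 = 1
s2 (pos 2,3,6,7,10,11,14,15): 0⊕0⊕1⊕0⊕0⊕0⊕1⊕1 = 1
s4 (pos 4,5,6,7,12,13,14,15): 0⊕0⊕1⊕0⊕1⊕1⊕1⊕1 = 1
s8 (pos 8,9,10,11,12,13,14,15): 1⊕0⊕0⊕0⊕1⊕1⊕1⊕1 = 1
Syndrome s8…s1 = 1111 → error at position 15.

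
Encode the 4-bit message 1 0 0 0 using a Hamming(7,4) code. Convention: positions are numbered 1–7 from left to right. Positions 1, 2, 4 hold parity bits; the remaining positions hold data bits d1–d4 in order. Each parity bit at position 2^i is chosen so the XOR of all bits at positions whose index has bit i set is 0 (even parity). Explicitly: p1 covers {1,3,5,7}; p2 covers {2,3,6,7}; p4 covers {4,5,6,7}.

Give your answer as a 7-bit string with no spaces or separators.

1110000

Place data at non-parity positions: p1 p2 1 p4 0 0 0
p1 (pos 1,3,5,7): XOR of data positions = 1⊕0⊕0 = 1
p2 (pos 2,3,6,7): XOR of data positions = 1⊕0⊕0 = 1
p4 (pos 4,5,6,7): XOR of data positions = 0⊕0⊕0 = 0
Codeword: 1110000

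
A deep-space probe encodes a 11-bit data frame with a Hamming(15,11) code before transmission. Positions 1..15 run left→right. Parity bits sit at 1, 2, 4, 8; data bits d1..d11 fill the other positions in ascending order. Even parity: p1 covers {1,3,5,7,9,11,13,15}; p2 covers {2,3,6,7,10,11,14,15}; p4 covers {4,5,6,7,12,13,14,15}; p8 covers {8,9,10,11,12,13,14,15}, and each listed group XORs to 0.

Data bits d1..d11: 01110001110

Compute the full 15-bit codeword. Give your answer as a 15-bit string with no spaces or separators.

Place data at non-parity positions: p1 p2 0 p4 1 1 1 p8 0 0 0 1 1 1 0
p1 (pos 1,3,5,7,9,11,13,15): XOR of data positions = 0⊕1⊕1⊕0⊕0⊕1⊕0 = 1
p2 (pos 2,3,6,7,10,11,14,15): XOR of data positions = 0⊕1⊕1⊕0⊕0⊕1⊕0 = 1
p4 (pos 4,5,6,7,12,13,14,15): XOR of data positions = 1⊕1⊕1⊕1⊕1⊕1⊕0 = 0
p8 (pos 8,9,10,11,12,13,14,15): XOR of data positions = 0⊕0⊕0⊕1⊕1⊕1⊕0 = 1
Codeword: 110011110001110

110011110001110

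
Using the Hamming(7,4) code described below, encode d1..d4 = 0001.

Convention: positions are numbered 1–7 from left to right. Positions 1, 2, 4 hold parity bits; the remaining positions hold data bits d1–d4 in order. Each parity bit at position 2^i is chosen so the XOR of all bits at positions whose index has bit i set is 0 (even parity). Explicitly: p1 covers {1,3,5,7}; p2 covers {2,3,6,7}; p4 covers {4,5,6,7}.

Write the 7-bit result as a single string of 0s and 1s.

1101001

Place data at non-parity positions: p1 p2 0 p4 0 0 1
p1 (pos 1,3,5,7): XOR of data positions = 0⊕0⊕1 = 1
p2 (pos 2,3,6,7): XOR of data positions = 0⊕0⊕1 = 1
p4 (pos 4,5,6,7): XOR of data positions = 0⊕0⊕1 = 1
Codeword: 1101001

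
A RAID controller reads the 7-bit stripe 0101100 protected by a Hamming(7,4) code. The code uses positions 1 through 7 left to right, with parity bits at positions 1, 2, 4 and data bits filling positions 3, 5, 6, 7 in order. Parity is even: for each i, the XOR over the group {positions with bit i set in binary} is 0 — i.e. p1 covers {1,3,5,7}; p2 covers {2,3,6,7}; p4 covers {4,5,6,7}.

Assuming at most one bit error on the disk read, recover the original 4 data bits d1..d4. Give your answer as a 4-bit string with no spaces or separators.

s1 (pos 1,3,5,7): 0⊕0⊕1⊕0 = 1
s2 (pos 2,3,6,7): 1⊕0⊕0⊕0 = 1
s4 (pos 4,5,6,7): 1⊕1⊕0⊕0 = 0
Syndrome s4…s1 = 011 → error at position 3.
Flip position 3: 0101100 → 0111100
Read data bits from positions 3,5,6,7: 1100

1100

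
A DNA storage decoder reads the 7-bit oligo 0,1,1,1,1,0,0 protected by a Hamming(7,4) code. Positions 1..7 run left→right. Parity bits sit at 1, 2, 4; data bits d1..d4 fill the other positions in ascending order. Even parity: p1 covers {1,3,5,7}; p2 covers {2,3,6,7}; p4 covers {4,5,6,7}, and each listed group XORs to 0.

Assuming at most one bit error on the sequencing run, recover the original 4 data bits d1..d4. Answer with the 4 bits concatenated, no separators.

1100

s1 (pos 1,3,5,7): 0⊕1⊕1⊕0 = 0
s2 (pos 2,3,6,7): 1⊕1⊕0⊕0 = 0
s4 (pos 4,5,6,7): 1⊕1⊕0⊕0 = 0
Syndrome s4…s1 = 000 → no error.
Read data bits from positions 3,5,6,7: 1100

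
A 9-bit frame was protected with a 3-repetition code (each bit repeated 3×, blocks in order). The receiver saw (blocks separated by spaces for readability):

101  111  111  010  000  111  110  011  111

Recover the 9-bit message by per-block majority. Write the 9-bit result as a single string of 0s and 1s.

Block 1 (101): 2 ones → 1
Block 2 (111): 3 ones → 1
Block 3 (111): 3 ones → 1
Block 4 (010): 1 one → 0
Block 5 (000): 0 ones → 0
Block 6 (111): 3 ones → 1
Block 7 (110): 2 ones → 1
Block 8 (011): 2 ones → 1
Block 9 (111): 3 ones → 1

111001111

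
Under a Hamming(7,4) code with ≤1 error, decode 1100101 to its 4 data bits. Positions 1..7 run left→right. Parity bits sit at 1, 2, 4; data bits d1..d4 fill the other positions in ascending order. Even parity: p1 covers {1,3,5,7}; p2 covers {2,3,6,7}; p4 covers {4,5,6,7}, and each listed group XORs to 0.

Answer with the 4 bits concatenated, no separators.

0101

s1 (pos 1,3,5,7): 1⊕0⊕1⊕1 = 1
s2 (pos 2,3,6,7): 1⊕0⊕0⊕1 = 0
s4 (pos 4,5,6,7): 0⊕1⊕0⊕1 = 0
Syndrome s4…s1 = 001 → error at position 1.
Flip position 1: 1100101 → 0100101
Read data bits from positions 3,5,6,7: 0101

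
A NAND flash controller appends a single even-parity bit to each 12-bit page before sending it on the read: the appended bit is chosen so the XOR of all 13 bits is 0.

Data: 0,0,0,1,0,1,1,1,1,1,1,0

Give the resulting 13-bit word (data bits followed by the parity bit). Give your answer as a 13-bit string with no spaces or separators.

XOR of the 12 data bits: 0⊕0⊕0⊕1⊕0⊕1⊕1⊕1⊕1⊕1⊕1⊕0 = 1
Parity bit = 1 (so all 13 bits XOR to 0).

0001011111101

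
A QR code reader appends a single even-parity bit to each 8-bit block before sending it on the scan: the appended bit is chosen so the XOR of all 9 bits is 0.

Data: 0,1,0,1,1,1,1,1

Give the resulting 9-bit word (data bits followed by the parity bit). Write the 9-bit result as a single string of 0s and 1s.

XOR of the 8 data bits: 0⊕1⊕0⊕1⊕1⊕1⊕1⊕1 = 0
Parity bit = 0 (so all 9 bits XOR to 0).

010111110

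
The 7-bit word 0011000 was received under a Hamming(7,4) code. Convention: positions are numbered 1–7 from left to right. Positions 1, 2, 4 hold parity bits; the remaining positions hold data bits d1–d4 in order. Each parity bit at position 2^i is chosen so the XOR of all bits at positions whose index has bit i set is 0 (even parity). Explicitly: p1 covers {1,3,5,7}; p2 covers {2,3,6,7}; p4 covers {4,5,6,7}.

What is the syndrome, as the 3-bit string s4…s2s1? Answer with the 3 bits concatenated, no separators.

s1 (pos 1,3,5,7): 0⊕1⊕0⊕0 = 1
s2 (pos 2,3,6,7): 0⊕1⊕0⊕0 = 1
s4 (pos 4,5,6,7): 1⊕0⊕0⊕0 = 1
Syndrome s4…s1 = 111 → error at position 7.

111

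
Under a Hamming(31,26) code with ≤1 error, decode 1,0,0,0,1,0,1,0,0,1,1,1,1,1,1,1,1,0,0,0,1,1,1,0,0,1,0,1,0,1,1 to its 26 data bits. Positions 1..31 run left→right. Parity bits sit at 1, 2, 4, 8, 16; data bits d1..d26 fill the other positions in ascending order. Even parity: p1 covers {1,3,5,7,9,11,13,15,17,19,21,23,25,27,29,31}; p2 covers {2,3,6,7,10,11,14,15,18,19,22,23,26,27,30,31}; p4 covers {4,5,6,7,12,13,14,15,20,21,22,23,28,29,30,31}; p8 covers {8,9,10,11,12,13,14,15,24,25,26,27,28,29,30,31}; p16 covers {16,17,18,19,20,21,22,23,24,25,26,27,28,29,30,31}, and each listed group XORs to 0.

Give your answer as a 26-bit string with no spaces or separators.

01010111111100011100101011

s1 (pos 1,3,5,7,9,11,13,15,17,19,21,23,25,27,29,31): 1⊕0⊕1⊕1⊕0⊕1⊕1⊕1⊕1⊕0⊕1⊕1⊕0⊕0⊕0⊕1 = 0
s2 (pos 2,3,6,7,10,11,14,15,18,19,22,23,26,27,30,31): 0⊕0⊕0⊕1⊕1⊕1⊕1⊕1⊕0⊕0⊕1⊕1⊕1⊕0⊕1⊕1 = 0
s4 (pos 4,5,6,7,12,13,14,15,20,21,22,23,28,29,30,31): 0⊕1⊕0⊕1⊕1⊕1⊕1⊕1⊕0⊕1⊕1⊕1⊕1⊕0⊕1⊕1 = 0
s8 (pos 8,9,10,11,12,13,14,15,24,25,26,27,28,29,30,31): 0⊕0⊕1⊕1⊕1⊕1⊕1⊕1⊕0⊕0⊕1⊕0⊕1⊕0⊕1⊕1 = 0
s16 (pos 16,17,18,19,20,21,22,23,24,25,26,27,28,29,30,31): 1⊕1⊕0⊕0⊕0⊕1⊕1⊕1⊕0⊕0⊕1⊕0⊕1⊕0⊕1⊕1 = 1
Syndrome s16…s1 = 10000 → error at position 16.
Flip position 16: 1000101001111111100011100101011 → 1000101001111110100011100101011
Read data bits from positions 3,5,6,7,9,10,11,12,13,14,15,17,18,19,20,21,22,23,24,25,26,27,28,29,30,31: 01010111111100011100101011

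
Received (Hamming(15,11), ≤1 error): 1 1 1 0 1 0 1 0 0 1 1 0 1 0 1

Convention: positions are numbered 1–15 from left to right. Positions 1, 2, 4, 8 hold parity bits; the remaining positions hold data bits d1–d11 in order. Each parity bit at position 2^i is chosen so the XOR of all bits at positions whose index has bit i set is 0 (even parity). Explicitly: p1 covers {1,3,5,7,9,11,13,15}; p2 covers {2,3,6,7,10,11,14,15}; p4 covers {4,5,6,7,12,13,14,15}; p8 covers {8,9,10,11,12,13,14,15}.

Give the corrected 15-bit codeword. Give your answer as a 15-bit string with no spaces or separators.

011010100110101

s1 (pos 1,3,5,7,9,11,13,15): 1⊕1⊕1⊕1⊕0⊕1⊕1⊕1 = 1
s2 (pos 2,3,6,7,10,11,14,15): 1⊕1⊕0⊕1⊕1⊕1⊕0⊕1 = 0
s4 (pos 4,5,6,7,12,13,14,15): 0⊕1⊕0⊕1⊕0⊕1⊕0⊕1 = 0
s8 (pos 8,9,10,11,12,13,14,15): 0⊕0⊕1⊕1⊕0⊕1⊕0⊕1 = 0
Syndrome s8…s1 = 0001 → error at position 1.
Flip position 1: 111010100110101 → 011010100110101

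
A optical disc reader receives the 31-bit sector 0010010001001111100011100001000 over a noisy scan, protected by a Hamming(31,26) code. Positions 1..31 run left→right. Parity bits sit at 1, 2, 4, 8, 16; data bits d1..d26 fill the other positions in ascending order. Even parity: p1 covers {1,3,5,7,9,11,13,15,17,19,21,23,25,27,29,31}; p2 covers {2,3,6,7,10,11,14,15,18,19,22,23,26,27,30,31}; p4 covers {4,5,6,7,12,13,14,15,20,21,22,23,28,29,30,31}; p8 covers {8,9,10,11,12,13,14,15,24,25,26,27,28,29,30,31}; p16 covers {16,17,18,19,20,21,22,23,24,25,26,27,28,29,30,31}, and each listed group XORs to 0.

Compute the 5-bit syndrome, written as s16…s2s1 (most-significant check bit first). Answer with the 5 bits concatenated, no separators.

s1 (pos 1,3,5,7,9,11,13,15,17,19,21,23,25,27,29,31): 0⊕1⊕0⊕0⊕0⊕0⊕1⊕1⊕1⊕0⊕1⊕1⊕0⊕0⊕0⊕0 = 0
s2 (pos 2,3,6,7,10,11,14,15,18,19,22,23,26,27,30,31): 0⊕1⊕1⊕0⊕1⊕0⊕1⊕1⊕0⊕0⊕1⊕1⊕0⊕0⊕0⊕0 = 1
s4 (pos 4,5,6,7,12,13,14,15,20,21,22,23,28,29,30,31): 0⊕0⊕1⊕0⊕0⊕1⊕1⊕1⊕0⊕1⊕1⊕1⊕1⊕0⊕0⊕0 = 0
s8 (pos 8,9,10,11,12,13,14,15,24,25,26,27,28,29,30,31): 0⊕0⊕1⊕0⊕0⊕1⊕1⊕1⊕0⊕0⊕0⊕0⊕1⊕0⊕0⊕0 = 1
s16 (pos 16,17,18,19,20,21,22,23,24,25,26,27,28,29,30,31): 1⊕1⊕0⊕0⊕0⊕1⊕1⊕1⊕0⊕0⊕0⊕0⊕1⊕0⊕0⊕0 = 0
Syndrome s16…s1 = 01010 → error at position 10.

01010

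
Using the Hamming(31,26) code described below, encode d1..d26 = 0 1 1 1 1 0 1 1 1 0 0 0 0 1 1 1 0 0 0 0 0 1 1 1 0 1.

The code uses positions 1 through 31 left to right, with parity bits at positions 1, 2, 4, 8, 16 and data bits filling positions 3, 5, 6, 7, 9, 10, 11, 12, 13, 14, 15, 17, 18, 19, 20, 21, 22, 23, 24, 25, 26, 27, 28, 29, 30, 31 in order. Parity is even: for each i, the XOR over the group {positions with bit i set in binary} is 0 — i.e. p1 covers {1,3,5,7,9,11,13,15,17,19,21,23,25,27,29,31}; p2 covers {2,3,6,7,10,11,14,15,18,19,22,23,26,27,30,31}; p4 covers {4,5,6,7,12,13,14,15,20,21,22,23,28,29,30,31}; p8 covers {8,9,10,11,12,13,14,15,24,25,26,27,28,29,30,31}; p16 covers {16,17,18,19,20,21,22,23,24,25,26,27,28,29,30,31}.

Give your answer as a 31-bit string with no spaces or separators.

Place data at non-parity positions: p1 p2 0 p4 1 1 1 p8 1 0 1 1 1 0 0 p16 0 0 1 1 1 0 0 0 0 0 1 1 1 0 1
p1 (pos 1,3,5,7,9,11,13,15,17,19,21,23,25,27,29,31): XOR of data positions = 0⊕1⊕1⊕1⊕1⊕1⊕0⊕0⊕1⊕1⊕0⊕0⊕1⊕1⊕1 = 0
p2 (pos 2,3,6,7,10,11,14,15,18,19,22,23,26,27,30,31): XOR of data positions = 0⊕1⊕1⊕0⊕1⊕0⊕0⊕0⊕1⊕0⊕0⊕0⊕1⊕0⊕1 = 0
p4 (pos 4,5,6,7,12,13,14,15,20,21,22,23,28,29,30,31): XOR of data positions = 1⊕1⊕1⊕1⊕1⊕0⊕0⊕1⊕1⊕0⊕0⊕1⊕1⊕0⊕1 = 0
p8 (pos 8,9,10,11,12,13,14,15,24,25,26,27,28,29,30,31): XOR of data positions = 1⊕0⊕1⊕1⊕1⊕0⊕0⊕0⊕0⊕0⊕1⊕1⊕1⊕0⊕1 = 0
p16 (pos 16,17,18,19,20,21,22,23,24,25,26,27,28,29,30,31): XOR of data positions = 0⊕0⊕1⊕1⊕1⊕0⊕0⊕0⊕0⊕0⊕1⊕1⊕1⊕0⊕1 = 1
Codeword: 0000111010111001001110000011101

0000111010111001001110000011101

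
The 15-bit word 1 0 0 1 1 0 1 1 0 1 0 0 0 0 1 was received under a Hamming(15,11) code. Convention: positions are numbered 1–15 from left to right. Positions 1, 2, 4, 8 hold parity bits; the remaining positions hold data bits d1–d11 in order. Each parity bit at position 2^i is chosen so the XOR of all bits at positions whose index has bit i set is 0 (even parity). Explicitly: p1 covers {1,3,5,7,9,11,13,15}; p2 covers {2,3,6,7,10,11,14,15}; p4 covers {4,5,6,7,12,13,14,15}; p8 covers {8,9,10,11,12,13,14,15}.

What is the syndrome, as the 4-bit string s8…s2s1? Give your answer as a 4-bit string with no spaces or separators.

s1 (pos 1,3,5,7,9,11,13,15): 1⊕0⊕1⊕1⊕0⊕0⊕0⊕1 = 0
s2 (pos 2,3,6,7,10,11,14,15): 0⊕0⊕0⊕1⊕1⊕0⊕0⊕1 = 1
s4 (pos 4,5,6,7,12,13,14,15): 1⊕1⊕0⊕1⊕0⊕0⊕0⊕1 = 0
s8 (pos 8,9,10,11,12,13,14,15): 1⊕0⊕1⊕0⊕0⊕0⊕0⊕1 = 1
Syndrome s8…s1 = 1010 → error at position 10.

1010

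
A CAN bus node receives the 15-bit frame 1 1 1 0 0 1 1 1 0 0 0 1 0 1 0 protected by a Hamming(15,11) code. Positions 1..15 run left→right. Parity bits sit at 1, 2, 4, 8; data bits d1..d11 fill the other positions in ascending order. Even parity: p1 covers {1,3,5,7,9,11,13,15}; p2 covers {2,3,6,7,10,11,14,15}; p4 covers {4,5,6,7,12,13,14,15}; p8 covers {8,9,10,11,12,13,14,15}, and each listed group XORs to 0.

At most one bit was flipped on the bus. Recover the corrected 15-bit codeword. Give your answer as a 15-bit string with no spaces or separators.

111001110011010

s1 (pos 1,3,5,7,9,11,13,15): 1⊕1⊕0⊕1⊕0⊕0⊕0⊕0 = 1
s2 (pos 2,3,6,7,10,11,14,15): 1⊕1⊕1⊕1⊕0⊕0⊕1⊕0 = 1
s4 (pos 4,5,6,7,12,13,14,15): 0⊕0⊕1⊕1⊕1⊕0⊕1⊕0 = 0
s8 (pos 8,9,10,11,12,13,14,15): 1⊕0⊕0⊕0⊕1⊕0⊕1⊕0 = 1
Syndrome s8…s1 = 1011 → error at position 11.
Flip position 11: 111001110001010 → 111001110011010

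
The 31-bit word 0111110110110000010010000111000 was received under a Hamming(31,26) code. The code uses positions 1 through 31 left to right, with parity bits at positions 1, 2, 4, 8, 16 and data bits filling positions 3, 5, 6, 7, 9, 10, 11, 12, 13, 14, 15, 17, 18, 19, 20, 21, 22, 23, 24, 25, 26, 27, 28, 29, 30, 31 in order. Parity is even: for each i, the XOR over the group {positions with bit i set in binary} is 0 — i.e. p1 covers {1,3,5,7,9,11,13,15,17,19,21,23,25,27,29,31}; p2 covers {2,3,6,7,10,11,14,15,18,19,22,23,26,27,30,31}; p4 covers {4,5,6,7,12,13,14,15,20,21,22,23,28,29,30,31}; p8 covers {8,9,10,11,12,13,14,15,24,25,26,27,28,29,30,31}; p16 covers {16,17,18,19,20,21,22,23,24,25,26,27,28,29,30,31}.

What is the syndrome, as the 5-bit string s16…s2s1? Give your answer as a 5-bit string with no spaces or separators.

11010

s1 (pos 1,3,5,7,9,11,13,15,17,19,21,23,25,27,29,31): 0⊕1⊕1⊕0⊕1⊕1⊕0⊕0⊕0⊕0⊕1⊕0⊕0⊕1⊕0⊕0 = 0
s2 (pos 2,3,6,7,10,11,14,15,18,19,22,23,26,27,30,31): 1⊕1⊕1⊕0⊕0⊕1⊕0⊕0⊕1⊕0⊕0⊕0⊕1⊕1⊕0⊕0 = 1
s4 (pos 4,5,6,7,12,13,14,15,20,21,22,23,28,29,30,31): 1⊕1⊕1⊕0⊕1⊕0⊕0⊕0⊕0⊕1⊕0⊕0⊕1⊕0⊕0⊕0 = 0
s8 (pos 8,9,10,11,12,13,14,15,24,25,26,27,28,29,30,31): 1⊕1⊕0⊕1⊕1⊕0⊕0⊕0⊕0⊕0⊕1⊕1⊕1⊕0⊕0⊕0 = 1
s16 (pos 16,17,18,19,20,21,22,23,24,25,26,27,28,29,30,31): 0⊕0⊕1⊕0⊕0⊕1⊕0⊕0⊕0⊕0⊕1⊕1⊕1⊕0⊕0⊕0 = 1
Syndrome s16…s1 = 11010 → error at position 26.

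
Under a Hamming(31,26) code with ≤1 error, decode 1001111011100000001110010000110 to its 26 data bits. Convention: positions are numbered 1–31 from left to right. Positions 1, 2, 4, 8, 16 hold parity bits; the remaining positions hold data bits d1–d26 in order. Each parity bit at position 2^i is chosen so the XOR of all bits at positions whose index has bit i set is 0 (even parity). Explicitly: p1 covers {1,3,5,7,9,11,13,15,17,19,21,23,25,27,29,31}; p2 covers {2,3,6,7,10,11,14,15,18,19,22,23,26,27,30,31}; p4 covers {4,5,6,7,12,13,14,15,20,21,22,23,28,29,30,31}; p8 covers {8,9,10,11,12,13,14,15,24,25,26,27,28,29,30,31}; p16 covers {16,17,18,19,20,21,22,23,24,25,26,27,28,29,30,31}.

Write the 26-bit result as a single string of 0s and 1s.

01111110000001110010000110

s1 (pos 1,3,5,7,9,11,13,15,17,19,21,23,25,27,29,31): 1⊕0⊕1⊕1⊕1⊕1⊕0⊕0⊕0⊕1⊕1⊕0⊕0⊕0⊕1⊕0 = 0
s2 (pos 2,3,6,7,10,11,14,15,18,19,22,23,26,27,30,31): 0⊕0⊕1⊕1⊕1⊕1⊕0⊕0⊕0⊕1⊕0⊕0⊕0⊕0⊕1⊕0 = 0
s4 (pos 4,5,6,7,12,13,14,15,20,21,22,23,28,29,30,31): 1⊕1⊕1⊕1⊕0⊕0⊕0⊕0⊕1⊕1⊕0⊕0⊕0⊕1⊕1⊕0 = 0
s8 (pos 8,9,10,11,12,13,14,15,24,25,26,27,28,29,30,31): 0⊕1⊕1⊕1⊕0⊕0⊕0⊕0⊕1⊕0⊕0⊕0⊕0⊕1⊕1⊕0 = 0
s16 (pos 16,17,18,19,20,21,22,23,24,25,26,27,28,29,30,31): 0⊕0⊕0⊕1⊕1⊕1⊕0⊕0⊕1⊕0⊕0⊕0⊕0⊕1⊕1⊕0 = 0
Syndrome s16…s1 = 00000 → no error.
Read data bits from positions 3,5,6,7,9,10,11,12,13,14,15,17,18,19,20,21,22,23,24,25,26,27,28,29,30,31: 01111110000001110010000110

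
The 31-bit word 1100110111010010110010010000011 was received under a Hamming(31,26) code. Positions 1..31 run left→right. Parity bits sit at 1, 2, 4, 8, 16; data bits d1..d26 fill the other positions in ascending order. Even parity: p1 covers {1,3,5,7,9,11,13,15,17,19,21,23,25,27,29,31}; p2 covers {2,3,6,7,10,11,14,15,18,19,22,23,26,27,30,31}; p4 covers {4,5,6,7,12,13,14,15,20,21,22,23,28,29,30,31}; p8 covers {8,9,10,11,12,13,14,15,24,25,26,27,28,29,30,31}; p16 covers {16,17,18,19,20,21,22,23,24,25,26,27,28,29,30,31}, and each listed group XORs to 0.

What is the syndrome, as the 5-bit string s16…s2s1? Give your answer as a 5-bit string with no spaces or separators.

s1 (pos 1,3,5,7,9,11,13,15,17,19,21,23,25,27,29,31): 1⊕0⊕1⊕0⊕1⊕0⊕0⊕1⊕1⊕0⊕1⊕0⊕0⊕0⊕0⊕1 = 1
s2 (pos 2,3,6,7,10,11,14,15,18,19,22,23,26,27,30,31): 1⊕0⊕1⊕0⊕1⊕0⊕0⊕1⊕1⊕0⊕0⊕0⊕0⊕0⊕1⊕1 = 1
s4 (pos 4,5,6,7,12,13,14,15,20,21,22,23,28,29,30,31): 0⊕1⊕1⊕0⊕1⊕0⊕0⊕1⊕0⊕1⊕0⊕0⊕0⊕0⊕1⊕1 = 1
s8 (pos 8,9,10,11,12,13,14,15,24,25,26,27,28,29,30,31): 1⊕1⊕1⊕0⊕1⊕0⊕0⊕1⊕1⊕0⊕0⊕0⊕0⊕0⊕1⊕1 = 0
s16 (pos 16,17,18,19,20,21,22,23,24,25,26,27,28,29,30,31): 0⊕1⊕1⊕0⊕0⊕1⊕0⊕0⊕1⊕0⊕0⊕0⊕0⊕0⊕1⊕1 = 0
Syndrome s16…s1 = 00111 → error at position 7.

00111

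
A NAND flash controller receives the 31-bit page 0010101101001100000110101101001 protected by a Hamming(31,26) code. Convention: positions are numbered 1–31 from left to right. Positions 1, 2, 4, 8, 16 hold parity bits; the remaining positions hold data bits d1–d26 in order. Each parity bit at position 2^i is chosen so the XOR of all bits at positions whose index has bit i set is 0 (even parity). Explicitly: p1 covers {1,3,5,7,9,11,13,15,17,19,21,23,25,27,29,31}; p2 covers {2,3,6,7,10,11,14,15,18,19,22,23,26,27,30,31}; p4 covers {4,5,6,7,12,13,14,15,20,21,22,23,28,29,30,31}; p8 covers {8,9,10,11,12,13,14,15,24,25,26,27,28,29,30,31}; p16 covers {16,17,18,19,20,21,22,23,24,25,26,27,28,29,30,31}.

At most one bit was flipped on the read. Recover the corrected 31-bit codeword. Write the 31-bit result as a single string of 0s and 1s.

0010101101001100000111101101001

s1 (pos 1,3,5,7,9,11,13,15,17,19,21,23,25,27,29,31): 0⊕1⊕1⊕1⊕0⊕0⊕1⊕0⊕0⊕0⊕1⊕1⊕1⊕0⊕0⊕1 = 0
s2 (pos 2,3,6,7,10,11,14,15,18,19,22,23,26,27,30,31): 0⊕1⊕0⊕1⊕1⊕0⊕1⊕0⊕0⊕0⊕0⊕1⊕1⊕0⊕0⊕1 = 1
s4 (pos 4,5,6,7,12,13,14,15,20,21,22,23,28,29,30,31): 0⊕1⊕0⊕1⊕0⊕1⊕1⊕0⊕1⊕1⊕0⊕1⊕1⊕0⊕0⊕1 = 1
s8 (pos 8,9,10,11,12,13,14,15,24,25,26,27,28,29,30,31): 1⊕0⊕1⊕0⊕0⊕1⊕1⊕0⊕0⊕1⊕1⊕0⊕1⊕0⊕0⊕1 = 0
s16 (pos 16,17,18,19,20,21,22,23,24,25,26,27,28,29,30,31): 0⊕0⊕0⊕0⊕1⊕1⊕0⊕1⊕0⊕1⊕1⊕0⊕1⊕0⊕0⊕1 = 1
Syndrome s16…s1 = 10110 → error at position 22.
Flip position 22: 0010101101001100000110101101001 → 0010101101001100000111101101001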